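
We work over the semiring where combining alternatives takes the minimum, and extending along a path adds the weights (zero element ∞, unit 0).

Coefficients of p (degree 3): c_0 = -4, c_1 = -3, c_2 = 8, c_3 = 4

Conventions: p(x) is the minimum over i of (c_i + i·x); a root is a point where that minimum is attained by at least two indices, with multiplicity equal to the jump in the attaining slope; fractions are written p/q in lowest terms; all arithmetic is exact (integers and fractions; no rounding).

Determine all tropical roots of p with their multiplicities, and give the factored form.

hull edge (i=0, c=-4) to (i=1, c=-3): slope 1, span 1
hull edge (i=1, c=-3) to (i=3, c=4): slope 7/2, span 2
Factored form: p(x) = 4 ⊗ (x ⊕ (-7/2)) ⊗ (x ⊕ (-7/2)) ⊗ (x ⊕ (-1))
Answer: roots = -7/2 (mult 2), -1 (mult 1)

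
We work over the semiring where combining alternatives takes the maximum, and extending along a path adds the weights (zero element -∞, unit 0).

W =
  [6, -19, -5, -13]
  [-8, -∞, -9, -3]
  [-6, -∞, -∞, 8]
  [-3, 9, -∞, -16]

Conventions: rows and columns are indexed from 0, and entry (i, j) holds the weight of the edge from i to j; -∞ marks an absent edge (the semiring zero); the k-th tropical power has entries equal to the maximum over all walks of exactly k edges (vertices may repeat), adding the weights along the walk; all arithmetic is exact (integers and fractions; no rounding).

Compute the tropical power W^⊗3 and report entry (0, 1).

W^⊗2:
  [12, -4, 1, 3]
  [-2, 6, -13, -1]
  [5, 17, -11, -8]
  [3, -7, 0, 6]
W^⊗3:
  [18, 12, 7, 9]
  [4, 8, -3, 3]
  [11, 1, 8, 14]
  [9, 15, -2, 8]
Key observation: the optimum is the walk 0->2->3->1, with weight (-5) + 8 + 9 = 12.
Optimal value attained by: walk 0->2->3->1.
Answer: (W^⊗3)[0][1] = 12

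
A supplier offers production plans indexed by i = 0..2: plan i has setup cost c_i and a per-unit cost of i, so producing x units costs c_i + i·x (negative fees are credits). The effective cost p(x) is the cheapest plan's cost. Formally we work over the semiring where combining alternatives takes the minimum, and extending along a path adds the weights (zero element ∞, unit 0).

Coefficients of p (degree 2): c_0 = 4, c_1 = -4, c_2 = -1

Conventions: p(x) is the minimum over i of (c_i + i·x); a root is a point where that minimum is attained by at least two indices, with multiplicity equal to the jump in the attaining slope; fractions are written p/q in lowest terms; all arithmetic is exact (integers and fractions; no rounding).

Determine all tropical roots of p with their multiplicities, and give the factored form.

hull edge (i=0, c=4) to (i=1, c=-4): slope -8, span 1
hull edge (i=1, c=-4) to (i=2, c=-1): slope 3, span 1
Factored form: p(x) = -1 ⊗ (x ⊕ (-3)) ⊗ (x ⊕ 8)
Answer: roots = -3 (mult 1), 8 (mult 1)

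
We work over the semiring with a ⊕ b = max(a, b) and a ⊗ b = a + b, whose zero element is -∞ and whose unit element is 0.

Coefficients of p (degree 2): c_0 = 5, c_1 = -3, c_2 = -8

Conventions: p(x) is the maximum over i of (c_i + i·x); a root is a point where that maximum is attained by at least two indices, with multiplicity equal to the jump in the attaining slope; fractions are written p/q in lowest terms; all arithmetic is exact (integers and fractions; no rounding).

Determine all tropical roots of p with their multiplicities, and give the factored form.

hull edge (i=0, c=5) to (i=2, c=-8): slope -13/2, span 2
Factored form: p(x) = -8 ⊗ (x ⊕ 13/2) ⊗ (x ⊕ 13/2)
Answer: roots = 13/2 (mult 2)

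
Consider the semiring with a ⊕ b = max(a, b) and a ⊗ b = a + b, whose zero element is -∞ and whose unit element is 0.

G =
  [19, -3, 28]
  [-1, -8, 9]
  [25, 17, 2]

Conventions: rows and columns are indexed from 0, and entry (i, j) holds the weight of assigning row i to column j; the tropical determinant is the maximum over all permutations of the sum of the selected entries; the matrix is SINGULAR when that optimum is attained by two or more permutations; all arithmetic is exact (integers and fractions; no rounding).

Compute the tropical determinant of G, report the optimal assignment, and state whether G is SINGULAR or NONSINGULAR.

σ = (0, 1, 2): 19 + (-8) + 2 = 13
σ = (0, 2, 1): 19 + 9 + 17 = 45
σ = (1, 0, 2): (-3) + (-1) + 2 = -2
σ = (1, 2, 0): (-3) + 9 + 25 = 31
σ = (2, 0, 1): 28 + (-1) + 17 = 44
σ = (2, 1, 0): 28 + (-8) + 25 = 45
Optimal value attained by: σ = (0, 2, 1).
Answer: det⊕(G) = 45; verdict: SINGULAR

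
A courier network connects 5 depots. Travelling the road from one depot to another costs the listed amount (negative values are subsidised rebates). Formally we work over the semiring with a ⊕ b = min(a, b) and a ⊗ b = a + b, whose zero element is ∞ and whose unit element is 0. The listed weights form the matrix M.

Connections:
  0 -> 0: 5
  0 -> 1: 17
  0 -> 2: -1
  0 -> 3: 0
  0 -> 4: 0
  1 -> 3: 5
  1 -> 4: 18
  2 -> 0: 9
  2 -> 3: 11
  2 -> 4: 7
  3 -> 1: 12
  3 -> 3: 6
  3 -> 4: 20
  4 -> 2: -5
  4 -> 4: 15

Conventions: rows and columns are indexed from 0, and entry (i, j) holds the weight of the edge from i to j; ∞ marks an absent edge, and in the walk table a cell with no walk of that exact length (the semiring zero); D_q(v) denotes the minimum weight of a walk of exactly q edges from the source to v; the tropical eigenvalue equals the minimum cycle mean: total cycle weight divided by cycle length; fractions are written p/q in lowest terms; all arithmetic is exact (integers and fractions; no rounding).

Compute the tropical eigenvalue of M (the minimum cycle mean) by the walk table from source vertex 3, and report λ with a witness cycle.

q=0: [∞, ∞, ∞, 0, ∞]
q=1: [∞, 12, ∞, 6, 20]
q=2: [∞, 18, 15, 12, 26]
q=3: [24, 24, 21, 18, 22]
q=4: [29, 30, 17, 24, 24]
q=5: [26, 36, 19, 28, 24]
Optimal cycle mean attained by: cycle 2->4->2, total 7 + (-5), length 2.
Answer: λ = 1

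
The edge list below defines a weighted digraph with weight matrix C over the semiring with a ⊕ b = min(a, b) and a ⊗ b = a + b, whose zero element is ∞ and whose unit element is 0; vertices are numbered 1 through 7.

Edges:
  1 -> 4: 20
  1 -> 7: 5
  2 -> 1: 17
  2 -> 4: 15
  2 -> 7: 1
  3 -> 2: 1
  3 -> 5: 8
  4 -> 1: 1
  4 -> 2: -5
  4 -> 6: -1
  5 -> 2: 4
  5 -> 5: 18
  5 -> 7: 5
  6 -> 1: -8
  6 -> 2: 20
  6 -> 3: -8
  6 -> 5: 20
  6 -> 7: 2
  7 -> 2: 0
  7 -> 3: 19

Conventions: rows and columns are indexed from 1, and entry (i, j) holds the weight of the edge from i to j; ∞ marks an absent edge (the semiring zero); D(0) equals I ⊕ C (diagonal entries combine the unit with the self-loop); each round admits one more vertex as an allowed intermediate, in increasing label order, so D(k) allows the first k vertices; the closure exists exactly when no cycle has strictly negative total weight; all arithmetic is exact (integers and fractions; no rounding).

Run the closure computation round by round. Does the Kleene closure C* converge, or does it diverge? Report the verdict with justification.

D(0):
  [0, ∞, ∞, 20, ∞, ∞, 5]
  [17, 0, ∞, 15, ∞, ∞, 1]
  [∞, 1, 0, ∞, 8, ∞, ∞]
  [1, -5, ∞, 0, ∞, -1, ∞]
  [∞, 4, ∞, ∞, 0, ∞, 5]
  [-8, 20, -8, ∞, 20, 0, 2]
  [∞, 0, 19, ∞, ∞, ∞, 0]
D(1):
  [0, ∞, ∞, 20, ∞, ∞, 5]
  [17, 0, ∞, 15, ∞, ∞, 1]
  [∞, 1, 0, ∞, 8, ∞, ∞]
  [1, -5, ∞, 0, ∞, -1, 6]
  [∞, 4, ∞, ∞, 0, ∞, 5]
  [-8, 20, -8, 12, 20, 0, -3]
  [∞, 0, 19, ∞, ∞, ∞, 0]
D(2):
  [0, ∞, ∞, 20, ∞, ∞, 5]
  [17, 0, ∞, 15, ∞, ∞, 1]
  [18, 1, 0, 16, 8, ∞, 2]
  [1, -5, ∞, 0, ∞, -1, -4]
  [21, 4, ∞, 19, 0, ∞, 5]
  [-8, 20, -8, 12, 20, 0, -3]
  [17, 0, 19, 15, ∞, ∞, 0]
D(3):
  [0, ∞, ∞, 20, ∞, ∞, 5]
  [17, 0, ∞, 15, ∞, ∞, 1]
  [18, 1, 0, 16, 8, ∞, 2]
  [1, -5, ∞, 0, ∞, -1, -4]
  [21, 4, ∞, 19, 0, ∞, 5]
  [-8, -7, -8, 8, 0, 0, -6]
  [17, 0, 19, 15, 27, ∞, 0]
D(4):
  [0, 15, ∞, 20, ∞, 19, 5]
  [16, 0, ∞, 15, ∞, 14, 1]
  [17, 1, 0, 16, 8, 15, 2]
  [1, -5, ∞, 0, ∞, -1, -4]
  [20, 4, ∞, 19, 0, 18, 5]
  [-8, -7, -8, 8, 0, 0, -6]
  [16, 0, 19, 15, 27, 14, 0]
D(5):
  [0, 15, ∞, 20, ∞, 19, 5]
  [16, 0, ∞, 15, ∞, 14, 1]
  [17, 1, 0, 16, 8, 15, 2]
  [1, -5, ∞, 0, ∞, -1, -4]
  [20, 4, ∞, 19, 0, 18, 5]
  [-8, -7, -8, 8, 0, 0, -6]
  [16, 0, 19, 15, 27, 14, 0]
D(6):
  [0, 12, 11, 20, 19, 19, 5]
  [6, 0, 6, 15, 14, 14, 1]
  [7, 1, 0, 16, 8, 15, 2]
  [-9, -8, -9, 0, -1, -1, -7]
  [10, 4, 10, 19, 0, 18, 5]
  [-8, -7, -8, 8, 0, 0, -6]
  [6, 0, 6, 15, 14, 14, 0]
D(7):
  [0, 5, 11, 20, 19, 19, 5]
  [6, 0, 6, 15, 14, 14, 1]
  [7, 1, 0, 16, 8, 15, 2]
  [-9, -8, -9, 0, -1, -1, -7]
  [10, 4, 10, 19, 0, 18, 5]
  [-8, -7, -8, 8, 0, 0, -6]
  [6, 0, 6, 15, 14, 14, 0]
Key observation: every diagonal entry stays at the unit through all rounds, so no improving cycle exists.
Answer: CONVERGES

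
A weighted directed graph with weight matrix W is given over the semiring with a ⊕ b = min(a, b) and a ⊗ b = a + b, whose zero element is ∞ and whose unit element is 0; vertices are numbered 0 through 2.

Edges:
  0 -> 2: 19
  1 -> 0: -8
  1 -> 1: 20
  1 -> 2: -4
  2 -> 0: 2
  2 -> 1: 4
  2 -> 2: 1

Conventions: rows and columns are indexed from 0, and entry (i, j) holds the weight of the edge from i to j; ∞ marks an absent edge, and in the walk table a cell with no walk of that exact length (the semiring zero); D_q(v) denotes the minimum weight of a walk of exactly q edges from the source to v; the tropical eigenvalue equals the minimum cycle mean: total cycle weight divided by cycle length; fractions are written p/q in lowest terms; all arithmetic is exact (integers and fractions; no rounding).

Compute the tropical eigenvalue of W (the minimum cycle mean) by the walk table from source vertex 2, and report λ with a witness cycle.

q=0: [∞, ∞, 0]
q=1: [2, 4, 1]
q=2: [-4, 5, 0]
q=3: [-3, 4, 1]
Optimal cycle mean attained by: cycle 1->2->1, total (-4) + 4, length 2.
Answer: λ = 0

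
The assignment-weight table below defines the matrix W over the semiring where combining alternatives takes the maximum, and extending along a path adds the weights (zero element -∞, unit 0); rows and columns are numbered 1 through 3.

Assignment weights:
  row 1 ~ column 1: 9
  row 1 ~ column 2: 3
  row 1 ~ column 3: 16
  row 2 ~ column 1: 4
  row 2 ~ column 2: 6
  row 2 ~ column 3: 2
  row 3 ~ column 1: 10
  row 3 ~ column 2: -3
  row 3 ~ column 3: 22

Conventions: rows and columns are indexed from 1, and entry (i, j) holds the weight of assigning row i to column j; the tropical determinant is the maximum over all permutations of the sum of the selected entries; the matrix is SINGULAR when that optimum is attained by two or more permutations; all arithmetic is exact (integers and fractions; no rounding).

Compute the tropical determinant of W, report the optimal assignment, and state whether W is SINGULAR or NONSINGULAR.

σ = (1, 2, 3): 9 + 6 + 22 = 37
σ = (1, 3, 2): 9 + 2 + (-3) = 8
σ = (2, 1, 3): 3 + 4 + 22 = 29
σ = (2, 3, 1): 3 + 2 + 10 = 15
σ = (3, 1, 2): 16 + 4 + (-3) = 17
σ = (3, 2, 1): 16 + 6 + 10 = 32
Optimal value attained by: σ = (1, 2, 3).
Answer: det⊕(W) = 37; verdict: NONSINGULAR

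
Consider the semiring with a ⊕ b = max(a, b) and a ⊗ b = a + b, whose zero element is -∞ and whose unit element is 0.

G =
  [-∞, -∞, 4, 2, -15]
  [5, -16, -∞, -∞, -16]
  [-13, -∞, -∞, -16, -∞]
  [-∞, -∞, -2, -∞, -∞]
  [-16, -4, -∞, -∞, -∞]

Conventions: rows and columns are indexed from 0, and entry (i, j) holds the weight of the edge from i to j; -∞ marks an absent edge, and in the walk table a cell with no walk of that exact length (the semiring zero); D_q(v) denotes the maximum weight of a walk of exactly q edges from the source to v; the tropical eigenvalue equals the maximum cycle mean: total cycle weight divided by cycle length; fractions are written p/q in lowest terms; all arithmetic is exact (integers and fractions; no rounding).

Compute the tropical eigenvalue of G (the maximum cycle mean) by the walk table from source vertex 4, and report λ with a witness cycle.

q=0: [-∞, -∞, -∞, -∞, 0]
q=1: [-16, -4, -∞, -∞, -∞]
q=2: [1, -20, -12, -14, -20]
q=3: [-15, -24, 5, 3, -14]
q=4: [-8, -18, 1, -11, -30]
q=5: [-12, -34, -4, -6, -23]
Optimal cycle mean attained by: cycle 0->3->2->0, total 2 + (-2) + (-13), length 3.
Answer: λ = -13/3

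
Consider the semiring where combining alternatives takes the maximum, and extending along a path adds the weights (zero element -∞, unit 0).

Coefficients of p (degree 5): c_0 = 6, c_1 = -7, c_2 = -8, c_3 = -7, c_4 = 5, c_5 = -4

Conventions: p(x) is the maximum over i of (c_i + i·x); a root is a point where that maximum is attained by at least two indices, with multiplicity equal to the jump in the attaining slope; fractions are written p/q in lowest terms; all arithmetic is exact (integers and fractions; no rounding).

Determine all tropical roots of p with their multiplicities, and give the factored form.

hull edge (i=0, c=6) to (i=4, c=5): slope -1/4, span 4
hull edge (i=4, c=5) to (i=5, c=-4): slope -9, span 1
Factored form: p(x) = -4 ⊗ (x ⊕ 1/4) ⊗ (x ⊕ 1/4) ⊗ (x ⊕ 1/4) ⊗ (x ⊕ 1/4) ⊗ (x ⊕ 9)
Answer: roots = 1/4 (mult 4), 9 (mult 1)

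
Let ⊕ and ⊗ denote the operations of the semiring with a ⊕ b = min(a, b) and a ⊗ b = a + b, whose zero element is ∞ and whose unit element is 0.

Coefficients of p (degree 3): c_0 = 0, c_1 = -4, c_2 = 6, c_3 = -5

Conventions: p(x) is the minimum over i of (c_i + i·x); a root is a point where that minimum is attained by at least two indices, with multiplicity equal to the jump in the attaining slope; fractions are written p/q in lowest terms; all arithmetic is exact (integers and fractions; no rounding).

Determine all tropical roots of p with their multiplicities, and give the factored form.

hull edge (i=0, c=0) to (i=1, c=-4): slope -4, span 1
hull edge (i=1, c=-4) to (i=3, c=-5): slope -1/2, span 2
Factored form: p(x) = -5 ⊗ (x ⊕ 1/2) ⊗ (x ⊕ 1/2) ⊗ (x ⊕ 4)
Answer: roots = 1/2 (mult 2), 4 (mult 1)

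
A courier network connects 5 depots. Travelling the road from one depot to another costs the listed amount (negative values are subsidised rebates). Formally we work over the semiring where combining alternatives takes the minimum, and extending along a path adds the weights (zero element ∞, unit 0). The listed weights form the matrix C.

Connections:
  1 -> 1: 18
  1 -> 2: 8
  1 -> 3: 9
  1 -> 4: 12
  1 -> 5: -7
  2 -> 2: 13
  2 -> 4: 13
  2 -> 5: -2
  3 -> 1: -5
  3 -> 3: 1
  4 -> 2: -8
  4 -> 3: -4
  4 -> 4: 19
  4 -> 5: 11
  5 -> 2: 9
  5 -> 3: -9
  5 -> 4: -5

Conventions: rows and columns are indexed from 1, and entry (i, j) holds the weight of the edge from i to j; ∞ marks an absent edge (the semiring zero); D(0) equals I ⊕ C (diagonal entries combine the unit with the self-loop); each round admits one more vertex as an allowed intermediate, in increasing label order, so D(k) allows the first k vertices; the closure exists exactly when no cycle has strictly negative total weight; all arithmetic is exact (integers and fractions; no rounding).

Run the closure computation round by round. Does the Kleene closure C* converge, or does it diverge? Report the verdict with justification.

D(0):
  [0, 8, 9, 12, -7]
  [∞, 0, ∞, 13, -2]
  [-5, ∞, 0, ∞, ∞]
  [∞, -8, -4, 0, 11]
  [∞, 9, -9, -5, 0]
D(1):
  [0, 8, 9, 12, -7]
  [∞, 0, ∞, 13, -2]
  [-5, 3, 0, 7, -12]
  [∞, -8, -4, 0, 11]
  [∞, 9, -9, -5, 0]
D(2):
  [0, 8, 9, 12, -7]
  [∞, 0, ∞, 13, -2]
  [-5, 3, 0, 7, -12]
  [∞, -8, -4, 0, -10]
  [∞, 9, -9, -5, 0]
Detection: at round 3, diagonal entry (5, 5) turns strictly negative.
Key observation: the cycle 5->3->1->2->5 has total weight (-9) + (-5) + 8 + (-2), which is strictly negative.
Answer: DIVERGES — negative cycle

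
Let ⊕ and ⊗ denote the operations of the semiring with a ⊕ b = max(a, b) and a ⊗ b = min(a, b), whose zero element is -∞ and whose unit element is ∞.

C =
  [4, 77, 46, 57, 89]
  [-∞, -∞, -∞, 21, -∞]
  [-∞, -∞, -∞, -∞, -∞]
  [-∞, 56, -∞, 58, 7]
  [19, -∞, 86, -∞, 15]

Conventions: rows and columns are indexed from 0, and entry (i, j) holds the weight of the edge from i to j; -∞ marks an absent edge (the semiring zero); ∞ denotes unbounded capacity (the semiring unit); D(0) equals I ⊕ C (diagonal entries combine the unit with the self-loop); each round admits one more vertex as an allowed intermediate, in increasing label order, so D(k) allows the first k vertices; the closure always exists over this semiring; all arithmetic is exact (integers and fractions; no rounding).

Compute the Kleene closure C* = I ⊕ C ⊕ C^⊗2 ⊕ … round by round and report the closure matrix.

D(0):
  [∞, 77, 46, 57, 89]
  [-∞, ∞, -∞, 21, -∞]
  [-∞, -∞, ∞, -∞, -∞]
  [-∞, 56, -∞, ∞, 7]
  [19, -∞, 86, -∞, ∞]
D(1):
  [∞, 77, 46, 57, 89]
  [-∞, ∞, -∞, 21, -∞]
  [-∞, -∞, ∞, -∞, -∞]
  [-∞, 56, -∞, ∞, 7]
  [19, 19, 86, 19, ∞]
D(2):
  [∞, 77, 46, 57, 89]
  [-∞, ∞, -∞, 21, -∞]
  [-∞, -∞, ∞, -∞, -∞]
  [-∞, 56, -∞, ∞, 7]
  [19, 19, 86, 19, ∞]
D(3):
  [∞, 77, 46, 57, 89]
  [-∞, ∞, -∞, 21, -∞]
  [-∞, -∞, ∞, -∞, -∞]
  [-∞, 56, -∞, ∞, 7]
  [19, 19, 86, 19, ∞]
D(4):
  [∞, 77, 46, 57, 89]
  [-∞, ∞, -∞, 21, 7]
  [-∞, -∞, ∞, -∞, -∞]
  [-∞, 56, -∞, ∞, 7]
  [19, 19, 86, 19, ∞]
D(5):
  [∞, 77, 86, 57, 89]
  [7, ∞, 7, 21, 7]
  [-∞, -∞, ∞, -∞, -∞]
  [7, 56, 7, ∞, 7]
  [19, 19, 86, 19, ∞]
Answer: C* = [[∞, 77, 86, 57, 89], [7, ∞, 7, 21, 7], [-∞, -∞, ∞, -∞, -∞], [7, 56, 7, ∞, 7], [19, 19, 86, 19, ∞]]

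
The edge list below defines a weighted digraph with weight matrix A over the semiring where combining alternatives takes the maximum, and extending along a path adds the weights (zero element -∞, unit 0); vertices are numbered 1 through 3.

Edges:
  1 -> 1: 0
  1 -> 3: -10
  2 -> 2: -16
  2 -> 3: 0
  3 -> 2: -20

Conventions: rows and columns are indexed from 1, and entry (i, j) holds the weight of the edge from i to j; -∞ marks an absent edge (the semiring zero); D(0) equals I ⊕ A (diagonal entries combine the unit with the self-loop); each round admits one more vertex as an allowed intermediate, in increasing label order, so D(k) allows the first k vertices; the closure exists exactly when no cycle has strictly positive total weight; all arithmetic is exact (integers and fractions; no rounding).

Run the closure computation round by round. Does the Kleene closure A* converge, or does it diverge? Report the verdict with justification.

D(0):
  [0, -∞, -10]
  [-∞, 0, 0]
  [-∞, -20, 0]
D(1):
  [0, -∞, -10]
  [-∞, 0, 0]
  [-∞, -20, 0]
D(2):
  [0, -∞, -10]
  [-∞, 0, 0]
  [-∞, -20, 0]
D(3):
  [0, -30, -10]
  [-∞, 0, 0]
  [-∞, -20, 0]
Key observation: every diagonal entry stays at the unit through all rounds, so no improving cycle exists.
Answer: CONVERGES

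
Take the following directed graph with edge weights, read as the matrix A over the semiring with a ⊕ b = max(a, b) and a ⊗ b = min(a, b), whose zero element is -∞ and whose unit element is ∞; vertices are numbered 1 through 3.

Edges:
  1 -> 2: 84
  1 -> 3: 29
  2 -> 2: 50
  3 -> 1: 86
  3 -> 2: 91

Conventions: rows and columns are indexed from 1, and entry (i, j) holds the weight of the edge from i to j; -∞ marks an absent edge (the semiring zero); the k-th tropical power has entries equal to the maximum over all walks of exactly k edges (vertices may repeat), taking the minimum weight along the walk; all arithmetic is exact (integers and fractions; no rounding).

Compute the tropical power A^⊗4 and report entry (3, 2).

A^⊗2:
  [29, 50, -∞]
  [-∞, 50, -∞]
  [-∞, 84, 29]
A^⊗3:
  [-∞, 50, 29]
  [-∞, 50, -∞]
  [29, 50, -∞]
A^⊗4:
  [29, 50, -∞]
  [-∞, 50, -∞]
  [-∞, 50, 29]
Key observation: the optimum is the walk 3->1->2->2->2, with weight 86 min 84 min 50 min 50 = 50.
Optimal value attained by: walk 3->1->2->2->2.
Answer: (A^⊗4)[3][2] = 50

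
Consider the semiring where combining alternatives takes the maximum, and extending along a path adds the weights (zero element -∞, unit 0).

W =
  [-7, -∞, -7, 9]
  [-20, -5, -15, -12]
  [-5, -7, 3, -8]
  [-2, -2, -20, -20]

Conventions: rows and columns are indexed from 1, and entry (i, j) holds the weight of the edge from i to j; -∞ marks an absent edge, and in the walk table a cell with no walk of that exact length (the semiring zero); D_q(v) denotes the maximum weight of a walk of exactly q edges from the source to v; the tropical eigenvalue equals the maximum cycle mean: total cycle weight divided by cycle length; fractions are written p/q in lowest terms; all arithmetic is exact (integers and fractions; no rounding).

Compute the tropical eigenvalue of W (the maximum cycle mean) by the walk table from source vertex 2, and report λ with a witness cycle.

q=0: [-∞, 0, -∞, -∞]
q=1: [-20, -5, -15, -12]
q=2: [-14, -10, -12, -11]
q=3: [-13, -13, -9, -5]
q=4: [-7, -7, -6, -4]
Optimal cycle mean attained by: cycle 1->4->1, total 9 + (-2), length 2.
Answer: λ = 7/2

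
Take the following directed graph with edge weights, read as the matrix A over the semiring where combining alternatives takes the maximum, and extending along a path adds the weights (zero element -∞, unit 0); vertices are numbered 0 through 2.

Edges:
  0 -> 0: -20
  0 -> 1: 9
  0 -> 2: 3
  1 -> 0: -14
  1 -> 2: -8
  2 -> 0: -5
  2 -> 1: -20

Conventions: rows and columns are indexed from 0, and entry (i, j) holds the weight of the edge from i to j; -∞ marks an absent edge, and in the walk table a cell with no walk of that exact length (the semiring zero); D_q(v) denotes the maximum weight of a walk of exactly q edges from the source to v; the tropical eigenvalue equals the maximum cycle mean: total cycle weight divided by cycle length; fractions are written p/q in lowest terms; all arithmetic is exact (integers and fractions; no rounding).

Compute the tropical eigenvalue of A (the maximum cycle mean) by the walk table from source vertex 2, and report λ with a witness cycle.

q=0: [-∞, -∞, 0]
q=1: [-5, -20, -∞]
q=2: [-25, 4, -2]
q=3: [-7, -16, -4]
Optimal cycle mean attained by: cycle 0->2->0, total 3 + (-5), length 2.
Answer: λ = -1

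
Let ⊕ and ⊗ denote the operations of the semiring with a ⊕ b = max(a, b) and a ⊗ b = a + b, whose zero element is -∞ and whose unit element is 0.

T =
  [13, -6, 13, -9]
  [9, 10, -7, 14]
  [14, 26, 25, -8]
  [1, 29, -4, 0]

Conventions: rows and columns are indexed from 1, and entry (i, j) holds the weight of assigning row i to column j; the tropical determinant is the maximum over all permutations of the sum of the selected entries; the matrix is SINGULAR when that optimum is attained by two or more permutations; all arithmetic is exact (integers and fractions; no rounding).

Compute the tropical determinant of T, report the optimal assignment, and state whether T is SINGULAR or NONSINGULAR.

σ = (1, 2, 3, 4): 13 + 10 + 25 + 0 = 48
σ = (1, 2, 4, 3): 13 + 10 + (-8) + (-4) = 11
σ = (1, 3, 2, 4): 13 + (-7) + 26 + 0 = 32
σ = (1, 3, 4, 2): 13 + (-7) + (-8) + 29 = 27
σ = (1, 4, 2, 3): 13 + 14 + 26 + (-4) = 49
σ = (1, 4, 3, 2): 13 + 14 + 25 + 29 = 81
σ = (2, 1, 3, 4): (-6) + 9 + 25 + 0 = 28
σ = (2, 1, 4, 3): (-6) + 9 + (-8) + (-4) = -9
σ = (2, 3, 1, 4): (-6) + (-7) + 14 + 0 = 1
σ = (2, 3, 4, 1): (-6) + (-7) + (-8) + 1 = -20
σ = (2, 4, 1, 3): (-6) + 14 + 14 + (-4) = 18
σ = (2, 4, 3, 1): (-6) + 14 + 25 + 1 = 34
σ = (3, 1, 2, 4): 13 + 9 + 26 + 0 = 48
σ = (3, 1, 4, 2): 13 + 9 + (-8) + 29 = 43
σ = (3, 2, 1, 4): 13 + 10 + 14 + 0 = 37
σ = (3, 2, 4, 1): 13 + 10 + (-8) + 1 = 16
σ = (3, 4, 1, 2): 13 + 14 + 14 + 29 = 70
σ = (3, 4, 2, 1): 13 + 14 + 26 + 1 = 54
σ = (4, 1, 2, 3): (-9) + 9 + 26 + (-4) = 22
σ = (4, 1, 3, 2): (-9) + 9 + 25 + 29 = 54
σ = (4, 2, 1, 3): (-9) + 10 + 14 + (-4) = 11
σ = (4, 2, 3, 1): (-9) + 10 + 25 + 1 = 27
σ = (4, 3, 1, 2): (-9) + (-7) + 14 + 29 = 27
σ = (4, 3, 2, 1): (-9) + (-7) + 26 + 1 = 11
Optimal value attained by: σ = (1, 4, 3, 2).
Answer: det⊕(T) = 81; verdict: NONSINGULAR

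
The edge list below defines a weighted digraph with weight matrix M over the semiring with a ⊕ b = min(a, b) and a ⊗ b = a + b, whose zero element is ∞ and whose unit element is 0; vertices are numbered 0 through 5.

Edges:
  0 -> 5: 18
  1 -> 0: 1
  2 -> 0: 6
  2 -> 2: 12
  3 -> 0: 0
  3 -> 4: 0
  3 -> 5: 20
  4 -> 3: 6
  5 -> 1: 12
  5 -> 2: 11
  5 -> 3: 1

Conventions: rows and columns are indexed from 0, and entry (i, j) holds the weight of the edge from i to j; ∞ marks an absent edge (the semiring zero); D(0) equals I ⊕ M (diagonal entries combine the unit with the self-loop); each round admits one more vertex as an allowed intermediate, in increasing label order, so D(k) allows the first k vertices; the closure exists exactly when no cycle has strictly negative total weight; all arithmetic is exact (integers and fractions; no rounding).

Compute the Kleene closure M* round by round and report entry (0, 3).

D(0):
  [0, ∞, ∞, ∞, ∞, 18]
  [1, 0, ∞, ∞, ∞, ∞]
  [6, ∞, 0, ∞, ∞, ∞]
  [0, ∞, ∞, 0, 0, 20]
  [∞, ∞, ∞, 6, 0, ∞]
  [∞, 12, 11, 1, ∞, 0]
D(1):
  [0, ∞, ∞, ∞, ∞, 18]
  [1, 0, ∞, ∞, ∞, 19]
  [6, ∞, 0, ∞, ∞, 24]
  [0, ∞, ∞, 0, 0, 18]
  [∞, ∞, ∞, 6, 0, ∞]
  [∞, 12, 11, 1, ∞, 0]
D(2):
  [0, ∞, ∞, ∞, ∞, 18]
  [1, 0, ∞, ∞, ∞, 19]
  [6, ∞, 0, ∞, ∞, 24]
  [0, ∞, ∞, 0, 0, 18]
  [∞, ∞, ∞, 6, 0, ∞]
  [13, 12, 11, 1, ∞, 0]
D(3):
  [0, ∞, ∞, ∞, ∞, 18]
  [1, 0, ∞, ∞, ∞, 19]
  [6, ∞, 0, ∞, ∞, 24]
  [0, ∞, ∞, 0, 0, 18]
  [∞, ∞, ∞, 6, 0, ∞]
  [13, 12, 11, 1, ∞, 0]
D(4):
  [0, ∞, ∞, ∞, ∞, 18]
  [1, 0, ∞, ∞, ∞, 19]
  [6, ∞, 0, ∞, ∞, 24]
  [0, ∞, ∞, 0, 0, 18]
  [6, ∞, ∞, 6, 0, 24]
  [1, 12, 11, 1, 1, 0]
D(5):
  [0, ∞, ∞, ∞, ∞, 18]
  [1, 0, ∞, ∞, ∞, 19]
  [6, ∞, 0, ∞, ∞, 24]
  [0, ∞, ∞, 0, 0, 18]
  [6, ∞, ∞, 6, 0, 24]
  [1, 12, 11, 1, 1, 0]
D(6):
  [0, 30, 29, 19, 19, 18]
  [1, 0, 30, 20, 20, 19]
  [6, 36, 0, 25, 25, 24]
  [0, 30, 29, 0, 0, 18]
  [6, 36, 35, 6, 0, 24]
  [1, 12, 11, 1, 1, 0]
Answer: M*[0][3] = 19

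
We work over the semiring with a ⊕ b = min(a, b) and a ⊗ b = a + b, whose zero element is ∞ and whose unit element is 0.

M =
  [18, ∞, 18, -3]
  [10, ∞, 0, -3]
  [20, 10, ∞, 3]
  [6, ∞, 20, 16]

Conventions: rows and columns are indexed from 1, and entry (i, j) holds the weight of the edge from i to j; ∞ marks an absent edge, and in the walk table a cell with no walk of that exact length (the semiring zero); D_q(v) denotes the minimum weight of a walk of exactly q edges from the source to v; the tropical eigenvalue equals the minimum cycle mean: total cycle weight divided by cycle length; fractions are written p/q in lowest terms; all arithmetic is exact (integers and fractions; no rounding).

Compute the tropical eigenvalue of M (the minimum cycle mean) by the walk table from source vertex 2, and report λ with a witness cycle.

q=0: [∞, 0, ∞, ∞]
q=1: [10, ∞, 0, -3]
q=2: [3, 10, 17, 3]
q=3: [9, 27, 10, 0]
q=4: [6, 20, 20, 6]
Optimal cycle mean attained by: cycle 1->4->1, total (-3) + 6, length 2.
Answer: λ = 3/2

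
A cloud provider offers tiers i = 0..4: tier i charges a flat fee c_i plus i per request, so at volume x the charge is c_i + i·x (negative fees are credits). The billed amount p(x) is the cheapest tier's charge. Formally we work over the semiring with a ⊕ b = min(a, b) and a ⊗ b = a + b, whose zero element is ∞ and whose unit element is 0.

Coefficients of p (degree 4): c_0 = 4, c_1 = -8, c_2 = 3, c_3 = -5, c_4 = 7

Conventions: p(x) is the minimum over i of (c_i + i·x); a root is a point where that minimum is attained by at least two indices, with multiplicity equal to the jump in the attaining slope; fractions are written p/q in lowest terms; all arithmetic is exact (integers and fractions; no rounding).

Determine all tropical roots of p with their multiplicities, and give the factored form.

hull edge (i=0, c=4) to (i=1, c=-8): slope -12, span 1
hull edge (i=1, c=-8) to (i=3, c=-5): slope 3/2, span 2
hull edge (i=3, c=-5) to (i=4, c=7): slope 12, span 1
Factored form: p(x) = 7 ⊗ (x ⊕ (-12)) ⊗ (x ⊕ (-3/2)) ⊗ (x ⊕ (-3/2)) ⊗ (x ⊕ 12)
Answer: roots = -12 (mult 1), -3/2 (mult 2), 12 (mult 1)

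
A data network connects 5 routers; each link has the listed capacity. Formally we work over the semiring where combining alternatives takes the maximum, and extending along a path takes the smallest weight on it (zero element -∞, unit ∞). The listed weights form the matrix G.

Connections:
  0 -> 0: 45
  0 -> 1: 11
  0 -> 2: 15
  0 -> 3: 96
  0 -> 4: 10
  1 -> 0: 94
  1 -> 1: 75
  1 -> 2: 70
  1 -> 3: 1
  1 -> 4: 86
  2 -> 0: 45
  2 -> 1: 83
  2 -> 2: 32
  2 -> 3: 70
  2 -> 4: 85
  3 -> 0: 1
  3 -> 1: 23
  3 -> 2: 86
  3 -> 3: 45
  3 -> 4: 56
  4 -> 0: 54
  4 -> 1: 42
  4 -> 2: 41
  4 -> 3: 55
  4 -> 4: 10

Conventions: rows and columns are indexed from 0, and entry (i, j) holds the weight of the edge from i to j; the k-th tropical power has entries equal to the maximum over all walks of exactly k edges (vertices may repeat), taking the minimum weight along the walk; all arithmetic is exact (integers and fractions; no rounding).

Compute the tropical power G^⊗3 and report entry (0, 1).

G^⊗2:
  [45, 23, 86, 45, 56]
  [75, 75, 70, 94, 75]
  [83, 75, 70, 55, 83]
  [54, 83, 45, 70, 85]
  [45, 42, 55, 54, 55]
G^⊗3:
  [54, 83, 45, 70, 85]
  [75, 75, 86, 75, 75]
  [75, 75, 70, 83, 75]
  [83, 75, 70, 55, 83]
  [54, 55, 54, 55, 55]
Key observation: the optimum is the walk 0->3->2->1, with weight 96 min 86 min 83 = 83.
Optimal value attained by: walk 0->3->2->1.
Answer: (G^⊗3)[0][1] = 83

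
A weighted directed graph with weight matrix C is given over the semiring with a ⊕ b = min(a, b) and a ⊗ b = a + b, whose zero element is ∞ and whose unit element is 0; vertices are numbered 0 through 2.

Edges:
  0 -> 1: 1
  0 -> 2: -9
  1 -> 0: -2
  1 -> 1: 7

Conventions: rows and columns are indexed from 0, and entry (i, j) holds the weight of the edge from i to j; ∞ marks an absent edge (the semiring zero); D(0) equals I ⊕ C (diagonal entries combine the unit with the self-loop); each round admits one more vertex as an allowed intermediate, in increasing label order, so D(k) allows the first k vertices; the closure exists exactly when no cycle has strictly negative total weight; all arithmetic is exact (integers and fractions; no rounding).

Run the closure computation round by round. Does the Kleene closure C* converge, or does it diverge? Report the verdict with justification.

D(0):
  [0, 1, -9]
  [-2, 0, ∞]
  [∞, ∞, 0]
Detection: at round 1, diagonal entry (1, 1) turns strictly negative.
Key observation: the cycle 1->0->1 has total weight (-2) + 1, which is strictly negative.
Answer: DIVERGES — negative cycle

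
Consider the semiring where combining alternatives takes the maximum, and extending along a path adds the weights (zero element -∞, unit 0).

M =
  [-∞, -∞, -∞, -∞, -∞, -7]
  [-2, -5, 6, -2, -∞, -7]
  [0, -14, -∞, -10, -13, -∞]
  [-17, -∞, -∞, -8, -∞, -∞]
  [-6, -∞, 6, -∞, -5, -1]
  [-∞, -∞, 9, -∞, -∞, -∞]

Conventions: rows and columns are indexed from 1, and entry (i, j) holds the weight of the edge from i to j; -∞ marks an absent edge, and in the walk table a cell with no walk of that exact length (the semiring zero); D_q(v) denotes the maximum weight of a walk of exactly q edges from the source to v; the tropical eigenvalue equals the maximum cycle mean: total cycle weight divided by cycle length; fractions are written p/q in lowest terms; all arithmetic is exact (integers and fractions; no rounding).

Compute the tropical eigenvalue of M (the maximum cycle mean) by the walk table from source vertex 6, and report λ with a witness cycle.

q=0: [-∞, -∞, -∞, -∞, -∞, 0]
q=1: [-∞, -∞, 9, -∞, -∞, -∞]
q=2: [9, -5, -∞, -1, -4, -∞]
q=3: [-7, -10, 2, -7, -9, 2]
q=4: [2, -12, 11, -8, -11, -10]
q=5: [11, -3, -1, 1, -2, -5]
q=6: [-1, -8, 4, -5, -7, 4]
Optimal cycle mean attained by: cycle 1->6->3->1, total (-7) + 9 + 0, length 3.
Answer: λ = 2/3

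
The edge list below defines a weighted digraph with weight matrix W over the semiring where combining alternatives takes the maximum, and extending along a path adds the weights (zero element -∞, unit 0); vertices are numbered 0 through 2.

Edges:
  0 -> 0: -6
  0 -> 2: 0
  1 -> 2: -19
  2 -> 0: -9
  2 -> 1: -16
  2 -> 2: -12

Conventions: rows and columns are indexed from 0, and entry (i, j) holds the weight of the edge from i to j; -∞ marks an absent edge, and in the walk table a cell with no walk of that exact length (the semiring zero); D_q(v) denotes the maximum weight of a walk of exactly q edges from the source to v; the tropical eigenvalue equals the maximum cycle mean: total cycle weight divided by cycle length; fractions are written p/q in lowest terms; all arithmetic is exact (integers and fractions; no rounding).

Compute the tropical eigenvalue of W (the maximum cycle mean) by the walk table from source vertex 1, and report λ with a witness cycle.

q=0: [-∞, 0, -∞]
q=1: [-∞, -∞, -19]
q=2: [-28, -35, -31]
q=3: [-34, -47, -28]
Optimal cycle mean attained by: cycle 0->2->0, total 0 + (-9), length 2.
Answer: λ = -9/2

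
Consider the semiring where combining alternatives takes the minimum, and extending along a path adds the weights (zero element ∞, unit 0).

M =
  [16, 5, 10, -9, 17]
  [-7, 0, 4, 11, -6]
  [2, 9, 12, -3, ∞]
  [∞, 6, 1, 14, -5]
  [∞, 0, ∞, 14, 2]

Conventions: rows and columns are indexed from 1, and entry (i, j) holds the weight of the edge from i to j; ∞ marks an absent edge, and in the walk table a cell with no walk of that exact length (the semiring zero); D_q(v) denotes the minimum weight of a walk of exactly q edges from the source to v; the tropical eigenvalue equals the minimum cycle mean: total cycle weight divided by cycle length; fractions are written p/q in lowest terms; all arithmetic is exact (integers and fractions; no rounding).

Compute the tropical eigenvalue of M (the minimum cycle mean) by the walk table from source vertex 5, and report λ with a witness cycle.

q=0: [∞, ∞, ∞, ∞, 0]
q=1: [∞, 0, ∞, 14, 2]
q=2: [-7, 0, 4, 11, -6]
q=3: [-7, -6, 3, -16, -6]
q=4: [-13, -10, -15, -16, -21]
q=5: [-17, -21, -15, -22, -21]
Optimal cycle mean attained by: cycle 1->4->5->2->1, total (-9) + (-5) + 0 + (-7), length 4.
Answer: λ = -21/4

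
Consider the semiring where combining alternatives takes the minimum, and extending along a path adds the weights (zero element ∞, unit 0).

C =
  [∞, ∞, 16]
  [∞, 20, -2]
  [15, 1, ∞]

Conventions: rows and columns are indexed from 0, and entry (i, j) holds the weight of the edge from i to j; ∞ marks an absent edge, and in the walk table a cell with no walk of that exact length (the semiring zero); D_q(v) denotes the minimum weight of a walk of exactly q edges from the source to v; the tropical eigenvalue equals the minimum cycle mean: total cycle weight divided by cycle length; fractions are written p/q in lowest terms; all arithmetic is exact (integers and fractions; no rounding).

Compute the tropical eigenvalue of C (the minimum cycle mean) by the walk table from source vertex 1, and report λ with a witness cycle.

q=0: [∞, 0, ∞]
q=1: [∞, 20, -2]
q=2: [13, -1, 18]
q=3: [33, 19, -3]
Optimal cycle mean attained by: cycle 1->2->1, total (-2) + 1, length 2.
Answer: λ = -1/2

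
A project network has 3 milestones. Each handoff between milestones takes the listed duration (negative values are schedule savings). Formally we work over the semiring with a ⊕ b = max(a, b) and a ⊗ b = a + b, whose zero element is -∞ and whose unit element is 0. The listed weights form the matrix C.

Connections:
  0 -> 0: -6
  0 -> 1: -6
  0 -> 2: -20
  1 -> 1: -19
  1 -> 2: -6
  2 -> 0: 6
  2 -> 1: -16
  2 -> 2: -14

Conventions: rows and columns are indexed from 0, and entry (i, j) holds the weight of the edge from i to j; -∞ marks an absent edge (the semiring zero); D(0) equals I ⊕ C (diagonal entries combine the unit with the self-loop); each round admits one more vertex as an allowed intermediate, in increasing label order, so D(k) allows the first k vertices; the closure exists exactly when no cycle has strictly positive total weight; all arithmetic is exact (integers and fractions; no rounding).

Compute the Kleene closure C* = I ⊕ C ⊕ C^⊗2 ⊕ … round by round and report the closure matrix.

D(0):
  [0, -6, -20]
  [-∞, 0, -6]
  [6, -16, 0]
D(1):
  [0, -6, -20]
  [-∞, 0, -6]
  [6, 0, 0]
D(2):
  [0, -6, -12]
  [-∞, 0, -6]
  [6, 0, 0]
D(3):
  [0, -6, -12]
  [0, 0, -6]
  [6, 0, 0]
Answer: C* = [[0, -6, -12], [0, 0, -6], [6, 0, 0]]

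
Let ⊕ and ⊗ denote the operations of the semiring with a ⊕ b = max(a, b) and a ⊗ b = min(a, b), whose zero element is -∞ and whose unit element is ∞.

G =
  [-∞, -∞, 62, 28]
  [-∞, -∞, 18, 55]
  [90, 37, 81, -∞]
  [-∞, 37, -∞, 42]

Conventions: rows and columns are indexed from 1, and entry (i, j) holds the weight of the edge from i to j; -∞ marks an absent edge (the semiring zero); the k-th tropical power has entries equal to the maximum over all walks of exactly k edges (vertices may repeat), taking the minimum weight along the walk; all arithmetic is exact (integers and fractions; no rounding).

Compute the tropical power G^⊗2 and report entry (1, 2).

G^⊗2:
  [62, 37, 62, 28]
  [18, 37, 18, 42]
  [81, 37, 81, 37]
  [-∞, 37, 18, 42]
Key observation: the optimum is the walk 1->3->2, with weight 62 min 37 = 37.
Optimal value attained by: walk 1->3->2.
Answer: (G^⊗2)[1][2] = 37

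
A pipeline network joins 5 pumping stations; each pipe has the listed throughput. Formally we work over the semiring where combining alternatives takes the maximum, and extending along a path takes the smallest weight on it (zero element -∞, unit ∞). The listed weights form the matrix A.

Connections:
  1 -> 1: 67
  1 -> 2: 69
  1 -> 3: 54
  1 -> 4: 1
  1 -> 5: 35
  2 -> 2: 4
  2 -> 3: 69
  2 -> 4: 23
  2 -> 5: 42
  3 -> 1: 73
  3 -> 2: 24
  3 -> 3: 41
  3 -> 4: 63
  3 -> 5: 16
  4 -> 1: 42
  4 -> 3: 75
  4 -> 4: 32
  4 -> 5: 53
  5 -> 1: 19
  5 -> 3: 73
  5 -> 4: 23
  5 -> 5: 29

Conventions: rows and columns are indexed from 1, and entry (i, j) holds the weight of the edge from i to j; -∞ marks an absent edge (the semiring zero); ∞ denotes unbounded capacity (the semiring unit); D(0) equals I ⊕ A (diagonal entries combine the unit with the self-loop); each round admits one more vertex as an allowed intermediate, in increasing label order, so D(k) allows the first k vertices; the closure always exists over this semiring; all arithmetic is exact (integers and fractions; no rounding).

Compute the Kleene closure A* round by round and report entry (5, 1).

D(0):
  [∞, 69, 54, 1, 35]
  [-∞, ∞, 69, 23, 42]
  [73, 24, ∞, 63, 16]
  [42, -∞, 75, ∞, 53]
  [19, -∞, 73, 23, ∞]
D(1):
  [∞, 69, 54, 1, 35]
  [-∞, ∞, 69, 23, 42]
  [73, 69, ∞, 63, 35]
  [42, 42, 75, ∞, 53]
  [19, 19, 73, 23, ∞]
D(2):
  [∞, 69, 69, 23, 42]
  [-∞, ∞, 69, 23, 42]
  [73, 69, ∞, 63, 42]
  [42, 42, 75, ∞, 53]
  [19, 19, 73, 23, ∞]
D(3):
  [∞, 69, 69, 63, 42]
  [69, ∞, 69, 63, 42]
  [73, 69, ∞, 63, 42]
  [73, 69, 75, ∞, 53]
  [73, 69, 73, 63, ∞]
D(4):
  [∞, 69, 69, 63, 53]
  [69, ∞, 69, 63, 53]
  [73, 69, ∞, 63, 53]
  [73, 69, 75, ∞, 53]
  [73, 69, 73, 63, ∞]
D(5):
  [∞, 69, 69, 63, 53]
  [69, ∞, 69, 63, 53]
  [73, 69, ∞, 63, 53]
  [73, 69, 75, ∞, 53]
  [73, 69, 73, 63, ∞]
Answer: A*[5][1] = 73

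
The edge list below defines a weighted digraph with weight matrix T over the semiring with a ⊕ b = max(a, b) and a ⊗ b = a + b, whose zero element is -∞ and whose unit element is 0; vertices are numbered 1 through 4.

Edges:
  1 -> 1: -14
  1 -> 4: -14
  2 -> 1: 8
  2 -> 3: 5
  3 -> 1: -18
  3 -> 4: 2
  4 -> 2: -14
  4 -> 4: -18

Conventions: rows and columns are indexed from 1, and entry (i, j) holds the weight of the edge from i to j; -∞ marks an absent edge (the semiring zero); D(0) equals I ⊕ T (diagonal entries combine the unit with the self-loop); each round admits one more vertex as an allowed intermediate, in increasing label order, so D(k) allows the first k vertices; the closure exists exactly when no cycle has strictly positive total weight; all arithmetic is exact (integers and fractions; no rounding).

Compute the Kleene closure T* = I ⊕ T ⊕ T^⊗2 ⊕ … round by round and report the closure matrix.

D(0):
  [0, -∞, -∞, -14]
  [8, 0, 5, -∞]
  [-18, -∞, 0, 2]
  [-∞, -14, -∞, 0]
D(1):
  [0, -∞, -∞, -14]
  [8, 0, 5, -6]
  [-18, -∞, 0, 2]
  [-∞, -14, -∞, 0]
D(2):
  [0, -∞, -∞, -14]
  [8, 0, 5, -6]
  [-18, -∞, 0, 2]
  [-6, -14, -9, 0]
D(3):
  [0, -∞, -∞, -14]
  [8, 0, 5, 7]
  [-18, -∞, 0, 2]
  [-6, -14, -9, 0]
D(4):
  [0, -28, -23, -14]
  [8, 0, 5, 7]
  [-4, -12, 0, 2]
  [-6, -14, -9, 0]
Answer: T* = [[0, -28, -23, -14], [8, 0, 5, 7], [-4, -12, 0, 2], [-6, -14, -9, 0]]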